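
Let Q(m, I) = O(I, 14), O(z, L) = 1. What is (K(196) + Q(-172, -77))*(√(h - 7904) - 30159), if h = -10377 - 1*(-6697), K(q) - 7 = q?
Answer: -6152436 + 1632*I*√181 ≈ -6.1524e+6 + 21956.0*I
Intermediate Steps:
K(q) = 7 + q
Q(m, I) = 1
h = -3680 (h = -10377 + 6697 = -3680)
(K(196) + Q(-172, -77))*(√(h - 7904) - 30159) = ((7 + 196) + 1)*(√(-3680 - 7904) - 30159) = (203 + 1)*(√(-11584) - 30159) = 204*(8*I*√181 - 30159) = 204*(-30159 + 8*I*√181) = -6152436 + 1632*I*√181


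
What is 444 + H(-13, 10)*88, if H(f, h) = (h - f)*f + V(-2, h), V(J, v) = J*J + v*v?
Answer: -16716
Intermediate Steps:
V(J, v) = J² + v²
H(f, h) = 4 + h² + f*(h - f) (H(f, h) = (h - f)*f + ((-2)² + h²) = f*(h - f) + (4 + h²) = 4 + h² + f*(h - f))
444 + H(-13, 10)*88 = 444 + (4 + 10² - 1*(-13)² - 13*10)*88 = 444 + (4 + 100 - 1*169 - 130)*88 = 444 + (4 + 100 - 169 - 130)*88 = 444 - 195*88 = 444 - 17160 = -16716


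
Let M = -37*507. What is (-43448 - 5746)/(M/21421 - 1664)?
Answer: 1053784674/35663303 ≈ 29.548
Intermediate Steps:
M = -18759
(-43448 - 5746)/(M/21421 - 1664) = (-43448 - 5746)/(-18759/21421 - 1664) = -49194/(-18759*1/21421 - 1664) = -49194/(-18759/21421 - 1664) = -49194/(-35663303/21421) = -49194*(-21421/35663303) = 1053784674/35663303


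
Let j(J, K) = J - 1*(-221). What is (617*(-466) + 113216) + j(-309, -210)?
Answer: -174394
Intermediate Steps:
j(J, K) = 221 + J (j(J, K) = J + 221 = 221 + J)
(617*(-466) + 113216) + j(-309, -210) = (617*(-466) + 113216) + (221 - 309) = (-287522 + 113216) - 88 = -174306 - 88 = -174394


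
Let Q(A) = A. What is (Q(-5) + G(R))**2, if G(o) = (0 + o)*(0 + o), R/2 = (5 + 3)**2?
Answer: 268271641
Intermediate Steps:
R = 128 (R = 2*(5 + 3)**2 = 2*8**2 = 2*64 = 128)
G(o) = o**2 (G(o) = o*o = o**2)
(Q(-5) + G(R))**2 = (-5 + 128**2)**2 = (-5 + 16384)**2 = 16379**2 = 268271641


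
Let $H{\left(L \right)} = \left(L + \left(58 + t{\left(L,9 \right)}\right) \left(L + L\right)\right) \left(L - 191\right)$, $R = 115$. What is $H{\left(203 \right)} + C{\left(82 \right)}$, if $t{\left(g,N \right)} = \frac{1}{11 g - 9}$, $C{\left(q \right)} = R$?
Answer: $\frac{79265915}{278} \approx 2.8513 \cdot 10^{5}$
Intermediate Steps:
$C{\left(q \right)} = 115$
$t{\left(g,N \right)} = \frac{1}{-9 + 11 g}$
$H{\left(L \right)} = \left(-191 + L\right) \left(L + 2 L \left(58 + \frac{1}{-9 + 11 L}\right)\right)$ ($H{\left(L \right)} = \left(L + \left(58 + \frac{1}{-9 + 11 L}\right) \left(L + L\right)\right) \left(L - 191\right) = \left(L + \left(58 + \frac{1}{-9 + 11 L}\right) 2 L\right) \left(-191 + L\right) = \left(L + 2 L \left(58 + \frac{1}{-9 + 11 L}\right)\right) \left(-191 + L\right) = \left(-191 + L\right) \left(L + 2 L \left(58 + \frac{1}{-9 + 11 L}\right)\right)$)
$H{\left(203 \right)} + C{\left(82 \right)} = \frac{203 \left(200741 - 50114204 + 1287 \cdot 203^{2}\right)}{-9 + 11 \cdot 203} + 115 = \frac{203 \left(200741 - 50114204 + 1287 \cdot 41209\right)}{-9 + 2233} + 115 = \frac{203 \left(200741 - 50114204 + 53035983\right)}{2224} + 115 = 203 \cdot \frac{1}{2224} \cdot 3122520 + 115 = \frac{79233945}{278} + 115 = \frac{79265915}{278}$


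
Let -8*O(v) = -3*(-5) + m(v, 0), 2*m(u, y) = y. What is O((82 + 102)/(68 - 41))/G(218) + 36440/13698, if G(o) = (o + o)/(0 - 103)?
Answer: 74133065/23889312 ≈ 3.1032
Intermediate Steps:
m(u, y) = y/2
O(v) = -15/8 (O(v) = -(-3*(-5) + (½)*0)/8 = -(15 + 0)/8 = -⅛*15 = -15/8)
G(o) = -2*o/103 (G(o) = (2*o)/(-103) = (2*o)*(-1/103) = -2*o/103)
O((82 + 102)/(68 - 41))/G(218) + 36440/13698 = -15/(8*((-2/103*218))) + 36440/13698 = -15/(8*(-436/103)) + 36440*(1/13698) = -15/8*(-103/436) + 18220/6849 = 1545/3488 + 18220/6849 = 74133065/23889312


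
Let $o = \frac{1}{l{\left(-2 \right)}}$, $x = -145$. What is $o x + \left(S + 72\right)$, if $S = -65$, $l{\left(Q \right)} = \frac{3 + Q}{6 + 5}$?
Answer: $-1588$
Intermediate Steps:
$l{\left(Q \right)} = \frac{3}{11} + \frac{Q}{11}$ ($l{\left(Q \right)} = \frac{3 + Q}{11} = \left(3 + Q\right) \frac{1}{11} = \frac{3}{11} + \frac{Q}{11}$)
$o = 11$ ($o = \frac{1}{\frac{3}{11} + \frac{1}{11} \left(-2\right)} = \frac{1}{\frac{3}{11} - \frac{2}{11}} = \frac{1}{\frac{1}{11}} = 11$)
$o x + \left(S + 72\right) = 11 \left(-145\right) + \left(-65 + 72\right) = -1595 + 7 = -1588$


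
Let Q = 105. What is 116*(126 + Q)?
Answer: 26796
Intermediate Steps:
116*(126 + Q) = 116*(126 + 105) = 116*231 = 26796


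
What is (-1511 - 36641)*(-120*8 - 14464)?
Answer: 588456448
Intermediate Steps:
(-1511 - 36641)*(-120*8 - 14464) = -38152*(-960 - 14464) = -38152*(-15424) = 588456448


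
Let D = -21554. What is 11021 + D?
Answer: -10533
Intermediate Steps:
11021 + D = 11021 - 21554 = -10533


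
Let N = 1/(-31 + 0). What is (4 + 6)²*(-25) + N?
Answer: -77501/31 ≈ -2500.0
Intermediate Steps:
N = -1/31 (N = 1/(-31) = -1/31 ≈ -0.032258)
(4 + 6)²*(-25) + N = (4 + 6)²*(-25) - 1/31 = 10²*(-25) - 1/31 = 100*(-25) - 1/31 = -2500 - 1/31 = -77501/31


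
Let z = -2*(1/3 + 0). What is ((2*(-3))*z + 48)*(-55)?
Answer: -2860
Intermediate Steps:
z = -2/3 (z = -2*(1/3 + 0) = -2*1/3 = -2/3 ≈ -0.66667)
((2*(-3))*z + 48)*(-55) = ((2*(-3))*(-2/3) + 48)*(-55) = (-6*(-2/3) + 48)*(-55) = (4 + 48)*(-55) = 52*(-55) = -2860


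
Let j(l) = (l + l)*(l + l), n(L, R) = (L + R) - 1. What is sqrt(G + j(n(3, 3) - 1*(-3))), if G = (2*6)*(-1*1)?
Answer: 2*sqrt(61) ≈ 15.620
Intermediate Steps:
n(L, R) = -1 + L + R
j(l) = 4*l**2 (j(l) = (2*l)*(2*l) = 4*l**2)
G = -12 (G = 12*(-1) = -12)
sqrt(G + j(n(3, 3) - 1*(-3))) = sqrt(-12 + 4*((-1 + 3 + 3) - 1*(-3))**2) = sqrt(-12 + 4*(5 + 3)**2) = sqrt(-12 + 4*8**2) = sqrt(-12 + 4*64) = sqrt(-12 + 256) = sqrt(244) = 2*sqrt(61)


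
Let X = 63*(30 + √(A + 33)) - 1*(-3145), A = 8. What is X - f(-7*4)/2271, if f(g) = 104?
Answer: 11434381/2271 + 63*√41 ≈ 5438.4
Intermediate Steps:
X = 5035 + 63*√41 (X = 63*(30 + √(8 + 33)) - 1*(-3145) = 63*(30 + √41) + 3145 = (1890 + 63*√41) + 3145 = 5035 + 63*√41 ≈ 5438.4)
X - f(-7*4)/2271 = (5035 + 63*√41) - 104/2271 = 11434381/2271 + 63*√41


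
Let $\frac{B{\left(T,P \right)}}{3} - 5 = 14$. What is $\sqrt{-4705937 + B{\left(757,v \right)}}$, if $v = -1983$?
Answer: $2 i \sqrt{1176470} \approx 2169.3 i$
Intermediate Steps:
$B{\left(T,P \right)} = 57$ ($B{\left(T,P \right)} = 15 + 3 \cdot 14 = 15 + 42 = 57$)
$\sqrt{-4705937 + B{\left(757,v \right)}} = \sqrt{-4705937 + 57} = \sqrt{-4705880} = 2 i \sqrt{1176470}$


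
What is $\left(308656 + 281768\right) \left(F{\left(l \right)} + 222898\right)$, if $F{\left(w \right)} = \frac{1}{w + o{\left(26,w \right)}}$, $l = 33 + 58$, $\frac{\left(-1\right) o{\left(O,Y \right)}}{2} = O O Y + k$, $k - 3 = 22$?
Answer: $\frac{5395382665648936}{40997} \approx 1.316 \cdot 10^{11}$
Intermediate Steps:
$k = 25$ ($k = 3 + 22 = 25$)
$o{\left(O,Y \right)} = -50 - 2 Y O^{2}$ ($o{\left(O,Y \right)} = - 2 \left(O O Y + 25\right) = - 2 \left(O^{2} Y + 25\right) = - 2 \left(Y O^{2} + 25\right) = - 2 \left(25 + Y O^{2}\right) = -50 - 2 Y O^{2}$)
$l = 91$
$F{\left(w \right)} = \frac{1}{-50 - 1351 w}$ ($F{\left(w \right)} = \frac{1}{w - \left(50 + 2 w 26^{2}\right)} = \frac{1}{w - \left(50 + 2 w 676\right)} = \frac{1}{w - \left(50 + 1352 w\right)} = \frac{1}{-50 - 1351 w}$)
$\left(308656 + 281768\right) \left(F{\left(l \right)} + 222898\right) = \left(308656 + 281768\right) \left(- \frac{1}{50 + 1351 \cdot 91} + 222898\right) = 590424 \left(- \frac{1}{50 + 122941} + 222898\right) = 590424 \left(- \frac{1}{122991} + 222898\right) = 590424 \cdot \frac{27414447917}{122991} = \frac{5395382665648936}{40997}$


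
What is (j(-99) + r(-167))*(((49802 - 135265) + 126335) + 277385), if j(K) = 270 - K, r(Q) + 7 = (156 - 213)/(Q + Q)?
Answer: 38497958005/334 ≈ 1.1526e+8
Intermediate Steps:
r(Q) = -7 - 57/(2*Q) (r(Q) = -7 + (156 - 213)/(Q + Q) = -7 - 57*1/(2*Q) = -7 - 57/(2*Q))
(j(-99) + r(-167))*(((49802 - 135265) + 126335) + 277385) = ((270 - 1*(-99)) + (-7 - 57/2/(-167)))*(((49802 - 135265) + 126335) + 277385) = ((270 + 99) + (-7 - 57/2*(-1/167)))*((-85463 + 126335) + 277385) = (369 + (-7 + 57/334))*(40872 + 277385) = (369 - 2281/334)*318257 = (120965/334)*318257 = 38497958005/334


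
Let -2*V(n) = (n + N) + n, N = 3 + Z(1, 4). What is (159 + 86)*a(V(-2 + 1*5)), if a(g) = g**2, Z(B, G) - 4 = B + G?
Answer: 19845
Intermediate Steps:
Z(B, G) = 4 + B + G (Z(B, G) = 4 + (B + G) = 4 + B + G)
N = 12 (N = 3 + (4 + 1 + 4) = 3 + 9 = 12)
V(n) = -6 - n (V(n) = -((n + 12) + n)/2 = -((12 + n) + n)/2 = -(12 + 2*n)/2 = -6 - n)
(159 + 86)*a(V(-2 + 1*5)) = (159 + 86)*(-6 - (-2 + 1*5))**2 = 245*(-6 - (-2 + 5))**2 = 245*(-6 - 1*3)**2 = 245*(-6 - 3)**2 = 245*(-9)**2 = 245*81 = 19845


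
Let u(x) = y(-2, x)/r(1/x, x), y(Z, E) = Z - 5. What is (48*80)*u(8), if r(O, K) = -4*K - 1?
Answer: 8960/11 ≈ 814.54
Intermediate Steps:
y(Z, E) = -5 + Z
r(O, K) = -1 - 4*K
u(x) = -7/(-1 - 4*x) (u(x) = (-5 - 2)/(-1 - 4*x) = -7/(-1 - 4*x))
(48*80)*u(8) = (48*80)*(7/(1 + 4*8)) = 3840*(7/(1 + 32)) = 3840*(7/33) = 8960/11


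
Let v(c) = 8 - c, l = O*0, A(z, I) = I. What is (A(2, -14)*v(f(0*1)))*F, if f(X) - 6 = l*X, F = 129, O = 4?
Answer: -3612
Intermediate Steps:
l = 0 (l = 4*0 = 0)
f(X) = 6 (f(X) = 6 + 0*X = 6 + 0 = 6)
(A(2, -14)*v(f(0*1)))*F = -14*(8 - 1*6)*129 = -14*(8 - 6)*129 = -14*2*129 = -28*129 = -3612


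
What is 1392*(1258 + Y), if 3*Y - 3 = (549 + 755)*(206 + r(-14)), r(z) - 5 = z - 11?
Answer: 114292944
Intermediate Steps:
r(z) = -6 + z (r(z) = 5 + (z - 11) = 5 + (-11 + z) = -6 + z)
Y = 80849 (Y = 1 + ((549 + 755)*(206 + (-6 - 14)))/3 = 1 + (1304*(206 - 20))/3 = 1 + (1304*186)/3 = 1 + (⅓)*242544 = 1 + 80848 = 80849)
1392*(1258 + Y) = 1392*(1258 + 80849) = 1392*82107 = 114292944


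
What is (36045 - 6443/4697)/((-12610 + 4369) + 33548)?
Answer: 169296922/118866979 ≈ 1.4243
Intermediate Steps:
(36045 - 6443/4697)/((-12610 + 4369) + 33548) = (36045 - 6443*1/4697)/(-8241 + 33548) = (36045 - 6443/4697)/25307 = (169296922/4697)*(1/25307) = 169296922/118866979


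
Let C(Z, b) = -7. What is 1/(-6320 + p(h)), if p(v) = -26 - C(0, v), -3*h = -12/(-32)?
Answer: -1/6339 ≈ -0.00015775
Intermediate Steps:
h = -1/8 (h = -(-4)/(-32) = -(-4)*(-1)/32 = -1/3*3/8 = -1/8 ≈ -0.12500)
p(v) = -19 (p(v) = -26 - 1*(-7) = -26 + 7 = -19)
1/(-6320 + p(h)) = 1/(-6320 - 19) = 1/(-6339) = -1/6339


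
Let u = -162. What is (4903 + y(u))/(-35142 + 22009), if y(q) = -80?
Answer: -4823/13133 ≈ -0.36724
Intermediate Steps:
(4903 + y(u))/(-35142 + 22009) = (4903 - 80)/(-35142 + 22009) = 4823/(-13133) = 4823*(-1/13133) = -4823/13133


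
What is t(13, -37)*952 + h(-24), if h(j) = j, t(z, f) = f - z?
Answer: -47624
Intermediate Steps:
t(13, -37)*952 + h(-24) = (-37 - 1*13)*952 - 24 = (-37 - 13)*952 - 24 = -50*952 - 24 = -47600 - 24 = -47624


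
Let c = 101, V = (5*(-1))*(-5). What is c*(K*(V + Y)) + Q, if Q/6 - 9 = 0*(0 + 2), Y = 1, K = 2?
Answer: 5306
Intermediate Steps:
Q = 54 (Q = 54 + 6*(0*(0 + 2)) = 54 + 6*(0*2) = 54 + 6*0 = 54 + 0 = 54)
V = 25 (V = -5*(-5) = 25)
c*(K*(V + Y)) + Q = 101*(2*(25 + 1)) + 54 = 101*(2*26) + 54 = 101*52 + 54 = 5252 + 54 = 5306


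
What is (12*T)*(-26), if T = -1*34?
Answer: 10608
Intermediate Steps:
T = -34
(12*T)*(-26) = (12*(-34))*(-26) = -408*(-26) = 10608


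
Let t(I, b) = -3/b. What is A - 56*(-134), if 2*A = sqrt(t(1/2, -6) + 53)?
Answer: 7504 + sqrt(214)/4 ≈ 7507.7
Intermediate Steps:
A = sqrt(214)/4 (A = sqrt(-3/(-6) + 53)/2 = sqrt(-3*(-1/6) + 53)/2 = sqrt(1/2 + 53)/2 = sqrt(107/2)/2 = (sqrt(214)/2)/2 = sqrt(214)/4 ≈ 3.6572)
A - 56*(-134) = sqrt(214)/4 - 56*(-134) = sqrt(214)/4 + 7504 = 7504 + sqrt(214)/4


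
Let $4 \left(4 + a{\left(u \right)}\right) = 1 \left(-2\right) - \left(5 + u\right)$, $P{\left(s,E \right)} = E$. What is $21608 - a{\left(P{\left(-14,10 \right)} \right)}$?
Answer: $\frac{86465}{4} \approx 21616.0$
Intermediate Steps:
$a{\left(u \right)} = - \frac{23}{4} - \frac{u}{4}$ ($a{\left(u \right)} = -4 + \frac{1 \left(-2\right) - \left(5 + u\right)}{4} = -4 + \frac{-2 - \left(5 + u\right)}{4} = -4 + \frac{-7 - u}{4} = -4 - \left(\frac{7}{4} + \frac{u}{4}\right) = - \frac{23}{4} - \frac{u}{4}$)
$21608 - a{\left(P{\left(-14,10 \right)} \right)} = 21608 - \left(- \frac{23}{4} - \frac{5}{2}\right) = 21608 - - \frac{33}{4} = 21608 + \frac{33}{4} = \frac{86465}{4}$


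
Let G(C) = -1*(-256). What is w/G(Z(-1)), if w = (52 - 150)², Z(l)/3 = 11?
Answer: 2401/64 ≈ 37.516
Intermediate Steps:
Z(l) = 33 (Z(l) = 3*11 = 33)
G(C) = 256
w = 9604 (w = (-98)² = 9604)
w/G(Z(-1)) = 9604/256 = 9604*(1/256) = 2401/64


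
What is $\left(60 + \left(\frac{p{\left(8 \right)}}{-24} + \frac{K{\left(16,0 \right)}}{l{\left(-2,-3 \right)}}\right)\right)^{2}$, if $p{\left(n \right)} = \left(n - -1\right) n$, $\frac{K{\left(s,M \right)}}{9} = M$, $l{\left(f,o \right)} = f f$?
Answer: $3249$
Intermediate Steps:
$l{\left(f,o \right)} = f^{2}$
$K{\left(s,M \right)} = 9 M$
$p{\left(n \right)} = n \left(1 + n\right)$ ($p{\left(n \right)} = \left(n + 1\right) n = \left(1 + n\right) n = n \left(1 + n\right)$)
$\left(60 + \left(\frac{p{\left(8 \right)}}{-24} + \frac{K{\left(16,0 \right)}}{l{\left(-2,-3 \right)}}\right)\right)^{2} = \left(60 + \left(\frac{8 \left(1 + 8\right)}{-24} + \frac{9 \cdot 0}{\left(-2\right)^{2}}\right)\right)^{2} = \left(60 + \left(8 \cdot 9 \left(- \frac{1}{24}\right) + \frac{0}{4}\right)\right)^{2} = \left(60 + \left(72 \left(- \frac{1}{24}\right) + 0 \cdot \frac{1}{4}\right)\right)^{2} = \left(60 + \left(-3 + 0\right)\right)^{2} = \left(60 - 3\right)^{2} = 57^{2} = 3249$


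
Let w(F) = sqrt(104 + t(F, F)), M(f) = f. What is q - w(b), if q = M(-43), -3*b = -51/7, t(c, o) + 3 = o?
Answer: -43 - 2*sqrt(1267)/7 ≈ -53.170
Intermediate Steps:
t(c, o) = -3 + o
b = 17/7 (b = -(-17)/7 = -1/3*(-51/7) = 17/7 ≈ 2.4286)
q = -43
w(F) = sqrt(101 + F) (w(F) = sqrt(104 + (-3 + F)) = sqrt(101 + F))
q - w(b) = -43 - sqrt(101 + 17/7) = -43 - sqrt(724/7) = -43 - 2*sqrt(1267)/7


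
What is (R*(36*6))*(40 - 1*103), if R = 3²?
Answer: -122472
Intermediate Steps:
R = 9
(R*(36*6))*(40 - 1*103) = (9*(36*6))*(40 - 1*103) = (9*216)*(40 - 103) = 1944*(-63) = -122472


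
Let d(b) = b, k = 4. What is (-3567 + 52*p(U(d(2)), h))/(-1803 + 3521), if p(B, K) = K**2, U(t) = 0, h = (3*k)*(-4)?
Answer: 116241/1718 ≈ 67.661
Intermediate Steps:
h = -48 (h = (3*4)*(-4) = 12*(-4) = -48)
(-3567 + 52*p(U(d(2)), h))/(-1803 + 3521) = (-3567 + 52*(-48)**2)/(-1803 + 3521) = (-3567 + 52*2304)/1718 = (-3567 + 119808)*(1/1718) = 116241*(1/1718) = 116241/1718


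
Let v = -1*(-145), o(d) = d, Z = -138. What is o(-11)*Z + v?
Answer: 1663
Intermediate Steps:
v = 145
o(-11)*Z + v = -11*(-138) + 145 = 1518 + 145 = 1663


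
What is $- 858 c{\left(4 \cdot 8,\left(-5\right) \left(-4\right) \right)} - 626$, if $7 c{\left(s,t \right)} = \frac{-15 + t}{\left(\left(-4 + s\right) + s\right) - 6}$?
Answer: $- \frac{40153}{63} \approx -637.35$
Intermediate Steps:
$c{\left(s,t \right)} = \frac{-15 + t}{7 \left(-10 + 2 s\right)}$ ($c{\left(s,t \right)} = \frac{\left(-15 + t\right) \frac{1}{\left(\left(-4 + s\right) + s\right) - 6}}{7} = \frac{\left(-15 + t\right) \frac{1}{\left(-4 + 2 s\right) - 6}}{7} = \frac{\left(-15 + t\right) \frac{1}{-10 + 2 s}}{7} = \frac{\frac{1}{-10 + 2 s} \left(-15 + t\right)}{7} = \frac{-15 + t}{7 \left(-10 + 2 s\right)}$)
$- 858 c{\left(4 \cdot 8,\left(-5\right) \left(-4\right) \right)} - 626 = - 858 \frac{-15 - -20}{14 \left(-5 + 4 \cdot 8\right)} - 626 = - 858 \frac{-15 + 20}{14 \left(-5 + 32\right)} - 626 = - 858 \cdot \frac{1}{14} \cdot \frac{1}{27} \cdot 5 - 626 = \left(-858\right) \frac{5}{378} - 626 = - \frac{715}{63} - 626 = - \frac{40153}{63}$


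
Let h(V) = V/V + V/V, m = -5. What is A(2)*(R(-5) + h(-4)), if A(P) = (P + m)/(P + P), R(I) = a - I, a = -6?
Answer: -¾ ≈ -0.75000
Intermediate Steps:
R(I) = -6 - I
h(V) = 2 (h(V) = 1 + 1 = 2)
A(P) = (-5 + P)/(2*P) (A(P) = (P - 5)/(P + P) = (-5 + P)/((2*P)) = (-5 + P)*(1/(2*P)) = (-5 + P)/(2*P))
A(2)*(R(-5) + h(-4)) = ((½)*(-5 + 2)/2)*((-6 - 1*(-5)) + 2) = ((½)*(½)*(-3))*((-6 + 5) + 2) = -3*(-1 + 2)/4 = -¾*1 = -¾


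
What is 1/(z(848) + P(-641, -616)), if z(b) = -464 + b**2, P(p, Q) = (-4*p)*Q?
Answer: -1/860784 ≈ -1.1617e-6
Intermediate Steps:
P(p, Q) = -4*Q*p
1/(z(848) + P(-641, -616)) = 1/((-464 + 848**2) - 4*(-616)*(-641)) = 1/((-464 + 719104) - 1579424) = 1/(718640 - 1579424) = 1/(-860784) = -1/860784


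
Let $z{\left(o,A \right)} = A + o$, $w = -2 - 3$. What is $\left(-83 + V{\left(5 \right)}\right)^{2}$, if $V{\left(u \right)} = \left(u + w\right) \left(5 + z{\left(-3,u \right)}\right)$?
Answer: $6889$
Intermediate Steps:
$w = -5$
$V{\left(u \right)} = \left(-5 + u\right) \left(2 + u\right)$ ($V{\left(u \right)} = \left(u - 5\right) \left(5 + \left(u - 3\right)\right) = \left(-5 + u\right) \left(5 + \left(-3 + u\right)\right) = \left(-5 + u\right) \left(2 + u\right)$)
$\left(-83 + V{\left(5 \right)}\right)^{2} = \left(-83 - \left(10 - 5 \left(-3 + 5\right)\right)\right)^{2} = \left(-83 + \left(-10 + 5 \cdot 2\right)\right)^{2} = \left(-83 + \left(-10 + 10\right)\right)^{2} = \left(-83 + 0\right)^{2} = \left(-83\right)^{2} = 6889$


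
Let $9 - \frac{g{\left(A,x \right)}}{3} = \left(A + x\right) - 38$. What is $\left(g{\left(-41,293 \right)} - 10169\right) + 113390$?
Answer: $102606$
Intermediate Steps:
$g{\left(A,x \right)} = 141 - 3 A - 3 x$ ($g{\left(A,x \right)} = 27 - 3 \left(\left(A + x\right) - 38\right) = 27 - 3 \left(-38 + A + x\right) = 27 - \left(-114 + 3 A + 3 x\right) = 141 - 3 A - 3 x$)
$\left(g{\left(-41,293 \right)} - 10169\right) + 113390 = \left(\left(141 - -123 - 879\right) - 10169\right) + 113390 = \left(\left(141 + 123 - 879\right) - 10169\right) + 113390 = \left(-615 - 10169\right) + 113390 = -10784 + 113390 = 102606$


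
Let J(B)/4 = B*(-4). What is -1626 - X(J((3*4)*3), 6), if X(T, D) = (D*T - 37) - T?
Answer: 1291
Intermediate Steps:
J(B) = -16*B (J(B) = 4*(B*(-4)) = 4*(-4*B) = -16*B)
X(T, D) = -37 - T + D*T (X(T, D) = (-37 + D*T) - T = -37 - T + D*T)
-1626 - X(J((3*4)*3), 6) = -1626 - (-37 - (-16)*(3*4)*3 + 6*(-16*3*4*3)) = -1626 - (-37 - (-16)*12*3 + 6*(-192*3)) = -1626 - (-37 - (-16)*36 + 6*(-16*36)) = -1626 - (-37 - 1*(-576) + 6*(-576)) = -1626 - (-37 + 576 - 3456) = -1626 - 1*(-2917) = -1626 + 2917 = 1291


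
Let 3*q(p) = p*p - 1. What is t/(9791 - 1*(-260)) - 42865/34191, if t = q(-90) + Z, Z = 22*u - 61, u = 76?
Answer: -283450111/343653741 ≈ -0.82481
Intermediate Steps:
Z = 1611 (Z = 22*76 - 61 = 1672 - 61 = 1611)
q(p) = -1/3 + p**2/3 (q(p) = (p*p - 1)/3 = (p**2 - 1)/3 = (-1 + p**2)/3 = -1/3 + p**2/3)
t = 12932/3 (t = (-1/3 + (1/3)*(-90)**2) + 1611 = (-1/3 + (1/3)*8100) + 1611 = (-1/3 + 2700) + 1611 = 8099/3 + 1611 = 12932/3 ≈ 4310.7)
t/(9791 - 1*(-260)) - 42865/34191 = 12932/(3*(9791 - 1*(-260))) - 42865/34191 = 12932/(3*(9791 + 260)) - 42865*1/34191 = (12932/3)/10051 - 42865/34191 = (12932/3)*(1/10051) - 42865/34191 = 12932/30153 - 42865/34191 = -283450111/343653741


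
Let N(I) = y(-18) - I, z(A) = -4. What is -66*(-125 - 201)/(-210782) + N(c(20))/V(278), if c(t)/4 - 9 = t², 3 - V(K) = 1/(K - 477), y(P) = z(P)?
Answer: -120286154/220363 ≈ -545.85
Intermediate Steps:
y(P) = -4
V(K) = 3 - 1/(-477 + K) (V(K) = 3 - 1/(K - 477) = 3 - 1/(-477 + K))
c(t) = 36 + 4*t²
N(I) = -4 - I
-66*(-125 - 201)/(-210782) + N(c(20))/V(278) = -66*(-125 - 201)/(-210782) + (-4 - (36 + 4*20²))/(((-1432 + 3*278)/(-477 + 278))) = -66*(-326)*(-1/210782) + (-4 - (36 + 4*400))/(((-1432 + 834)/(-199))) = 21516*(-1/210782) + (-4 - (36 + 1600))/((-1/199*(-598))) = -978/9581 + (-4 - 1*1636)/(598/199) = -978/9581 + (-4 - 1636)*(199/598) = -978/9581 - 1640*199/598 = -978/9581 - 163180/299 = -120286154/220363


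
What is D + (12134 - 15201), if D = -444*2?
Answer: -3955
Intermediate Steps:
D = -888
D + (12134 - 15201) = -888 + (12134 - 15201) = -888 - 3067 = -3955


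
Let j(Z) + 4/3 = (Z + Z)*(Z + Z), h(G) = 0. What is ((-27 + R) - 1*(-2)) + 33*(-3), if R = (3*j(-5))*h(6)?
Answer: -124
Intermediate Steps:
j(Z) = -4/3 + 4*Z**2 (j(Z) = -4/3 + (Z + Z)*(Z + Z) = -4/3 + (2*Z)*(2*Z) = -4/3 + 4*Z**2)
R = 0 (R = (3*(-4/3 + 4*(-5)**2))*0 = (3*(-4/3 + 4*25))*0 = (3*(-4/3 + 100))*0 = (3*(296/3))*0 = 296*0 = 0)
((-27 + R) - 1*(-2)) + 33*(-3) = ((-27 + 0) - 1*(-2)) + 33*(-3) = (-27 + 2) - 99 = -25 - 99 = -124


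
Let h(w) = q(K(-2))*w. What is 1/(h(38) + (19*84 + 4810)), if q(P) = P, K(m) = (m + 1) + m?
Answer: 1/6292 ≈ 0.00015893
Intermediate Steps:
K(m) = 1 + 2*m (K(m) = (1 + m) + m = 1 + 2*m)
h(w) = -3*w (h(w) = (1 + 2*(-2))*w = (1 - 4)*w = -3*w)
1/(h(38) + (19*84 + 4810)) = 1/(-3*38 + (19*84 + 4810)) = 1/(-114 + (1596 + 4810)) = 1/(-114 + 6406) = 1/6292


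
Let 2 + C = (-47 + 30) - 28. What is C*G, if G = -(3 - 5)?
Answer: -94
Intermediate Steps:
C = -47 (C = -2 + ((-47 + 30) - 28) = -2 + (-17 - 28) = -2 - 45 = -47)
G = 2 (G = -1*(-2) = 2)
C*G = -47*2 = -94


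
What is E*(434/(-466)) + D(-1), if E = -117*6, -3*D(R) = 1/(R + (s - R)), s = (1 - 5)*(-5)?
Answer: 9139807/13980 ≈ 653.78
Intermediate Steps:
s = 20 (s = -4*(-5) = 20)
D(R) = -1/60 (D(R) = -1/(3*(R + (20 - R))) = -1/3/20 = -1/3*1/20 = -1/60)
E = -702
E*(434/(-466)) + D(-1) = -304668/(-466) - 1/60 = -304668*(-1)/466 - 1/60 = -702*(-217/233) - 1/60 = 152334/233 - 1/60 = 9139807/13980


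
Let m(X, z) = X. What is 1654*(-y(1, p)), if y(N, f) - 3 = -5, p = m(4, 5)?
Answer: 3308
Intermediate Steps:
p = 4
y(N, f) = -2 (y(N, f) = 3 - 5 = -2)
1654*(-y(1, p)) = 1654*(-1*(-2)) = 1654*2 = 3308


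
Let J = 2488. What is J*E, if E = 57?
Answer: 141816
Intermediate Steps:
J*E = 2488*57 = 141816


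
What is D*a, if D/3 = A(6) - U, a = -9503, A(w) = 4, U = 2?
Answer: -57018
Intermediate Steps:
D = 6 (D = 3*(4 - 1*2) = 3*(4 - 2) = 3*2 = 6)
D*a = 6*(-9503) = -57018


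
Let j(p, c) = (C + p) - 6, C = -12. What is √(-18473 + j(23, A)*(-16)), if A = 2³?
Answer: I*√18553 ≈ 136.21*I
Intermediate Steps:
A = 8
j(p, c) = -18 + p (j(p, c) = (-12 + p) - 6 = -18 + p)
√(-18473 + j(23, A)*(-16)) = √(-18473 + (-18 + 23)*(-16)) = √(-18473 + 5*(-16)) = √(-18473 - 80) = √(-18553) = I*√18553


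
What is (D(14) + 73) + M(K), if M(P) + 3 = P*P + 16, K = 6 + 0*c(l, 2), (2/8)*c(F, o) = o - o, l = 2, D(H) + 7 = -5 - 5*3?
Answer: 95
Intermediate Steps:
D(H) = -27 (D(H) = -7 + (-5 - 5*3) = -7 + (-5 - 15) = -7 - 20 = -27)
c(F, o) = 0 (c(F, o) = 4*(o - o) = 4*0 = 0)
K = 6 (K = 6 + 0*0 = 6 + 0 = 6)
M(P) = 13 + P**2 (M(P) = -3 + (P*P + 16) = -3 + (P**2 + 16) = -3 + (16 + P**2) = 13 + P**2)
(D(14) + 73) + M(K) = (-27 + 73) + (13 + 6**2) = 46 + (13 + 36) = 46 + 49 = 95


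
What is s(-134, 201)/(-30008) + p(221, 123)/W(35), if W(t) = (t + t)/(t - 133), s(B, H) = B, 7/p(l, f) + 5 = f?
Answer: -347833/4426180 ≈ -0.078585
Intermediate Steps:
p(l, f) = 7/(-5 + f)
W(t) = 2*t/(-133 + t) (W(t) = (2*t)/(-133 + t) = 2*t/(-133 + t))
s(-134, 201)/(-30008) + p(221, 123)/W(35) = -134/(-30008) + (7/(-5 + 123))/((2*35/(-133 + 35))) = -134*(-1/30008) + (7/118)/((2*35/(-98))) = 67/15004 + (7*(1/118))/((2*35*(-1/98))) = 67/15004 + 7/(118*(-5/7)) = 67/15004 + (7/118)*(-7/5) = 67/15004 - 49/590 = -347833/4426180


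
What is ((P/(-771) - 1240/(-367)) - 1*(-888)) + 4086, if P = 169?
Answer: 1408322135/282957 ≈ 4977.2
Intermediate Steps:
((P/(-771) - 1240/(-367)) - 1*(-888)) + 4086 = ((169/(-771) - 1240/(-367)) - 1*(-888)) + 4086 = ((169*(-1/771) - 1240*(-1/367)) + 888) + 4086 = ((-169/771 + 1240/367) + 888) + 4086 = (894017/282957 + 888) + 4086 = 252159833/282957 + 4086 = 1408322135/282957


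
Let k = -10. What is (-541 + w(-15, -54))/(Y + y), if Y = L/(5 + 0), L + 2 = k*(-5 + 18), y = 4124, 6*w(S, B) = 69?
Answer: -5295/40976 ≈ -0.12922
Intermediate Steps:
w(S, B) = 23/2 (w(S, B) = (1/6)*69 = 23/2)
L = -132 (L = -2 - 10*(-5 + 18) = -2 - 10*13 = -2 - 130 = -132)
Y = -132/5 (Y = -132/(5 + 0) = -132/5 ≈ -26.400)
(-541 + w(-15, -54))/(Y + y) = (-541 + 23/2)/(-132/5 + 4124) = -1059/(2*20488/5) = -1059/2*5/20488 = -5295/40976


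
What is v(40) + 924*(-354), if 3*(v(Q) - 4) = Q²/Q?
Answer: -981236/3 ≈ -3.2708e+5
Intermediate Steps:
v(Q) = 4 + Q/3 (v(Q) = 4 + (Q²/Q)/3 = 4 + Q/3)
v(40) + 924*(-354) = (4 + (⅓)*40) + 924*(-354) = (4 + 40/3) - 327096 = 52/3 - 327096 = -981236/3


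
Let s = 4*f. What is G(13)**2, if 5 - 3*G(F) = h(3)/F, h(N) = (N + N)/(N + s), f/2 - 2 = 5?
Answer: 14661241/5294601 ≈ 2.7691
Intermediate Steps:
f = 14 (f = 4 + 2*5 = 4 + 10 = 14)
s = 56 (s = 4*14 = 56)
h(N) = 2*N/(56 + N) (h(N) = (N + N)/(N + 56) = (2*N)/(56 + N) = 2*N/(56 + N))
G(F) = 5/3 - 2/(59*F) (G(F) = 5/3 - 2*3/(56 + 3)/(3*F) = 5/3 - 2*3/59/(3*F) = 5/3 - 2*3*(1/59)/(3*F) = 5/3 - 2/(59*F))
G(13)**2 = ((1/177)*(-6 + 295*13)/13)**2 = ((1/177)*(1/13)*(-6 + 3835))**2 = ((1/177)*(1/13)*3829)**2 = (3829/2301)**2 = 14661241/5294601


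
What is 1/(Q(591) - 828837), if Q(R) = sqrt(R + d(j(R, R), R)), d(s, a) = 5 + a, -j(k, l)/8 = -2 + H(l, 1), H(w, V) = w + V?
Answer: -828837/686970771382 - sqrt(1187)/686970771382 ≈ -1.2066e-6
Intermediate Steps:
H(w, V) = V + w
j(k, l) = 8 - 8*l (j(k, l) = -8*(-2 + (1 + l)) = -8*(-1 + l) = 8 - 8*l)
Q(R) = sqrt(5 + 2*R) (Q(R) = sqrt(R + (5 + R)) = sqrt(5 + 2*R))
1/(Q(591) - 828837) = 1/(sqrt(5 + 2*591) - 828837) = 1/(sqrt(5 + 1182) - 828837) = 1/(sqrt(1187) - 828837) = 1/(-828837 + sqrt(1187))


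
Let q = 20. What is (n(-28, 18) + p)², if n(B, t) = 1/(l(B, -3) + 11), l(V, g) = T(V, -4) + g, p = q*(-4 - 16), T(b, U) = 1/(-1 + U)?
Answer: 243204025/1521 ≈ 1.5990e+5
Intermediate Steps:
p = -400 (p = 20*(-4 - 16) = 20*(-20) = -400)
l(V, g) = -⅕ + g (l(V, g) = 1/(-1 - 4) + g = 1/(-5) + g = -⅕ + g)
n(B, t) = 5/39 (n(B, t) = 1/((-⅕ - 3) + 11) = 1/(-16/5 + 11) = 1/(39/5) = 5/39)
(n(-28, 18) + p)² = (5/39 - 400)² = (-15595/39)² = 243204025/1521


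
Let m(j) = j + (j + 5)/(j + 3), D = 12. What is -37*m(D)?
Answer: -7289/15 ≈ -485.93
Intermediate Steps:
m(j) = j + (5 + j)/(3 + j)
-37*m(D) = -37*(5 + 12**2 + 4*12)/(3 + 12) = -37*(5 + 144 + 48)/15 = -37*197/15 = -7289/15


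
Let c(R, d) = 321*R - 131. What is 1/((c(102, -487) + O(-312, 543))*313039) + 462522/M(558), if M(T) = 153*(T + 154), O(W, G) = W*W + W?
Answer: 3128446009358855/736830668538012 ≈ 4.2458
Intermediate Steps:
O(W, G) = W + W² (O(W, G) = W² + W = W + W²)
c(R, d) = -131 + 321*R
M(T) = 23562 + 153*T (M(T) = 153*(154 + T) = 23562 + 153*T)
1/((c(102, -487) + O(-312, 543))*313039) + 462522/M(558) = 1/(((-131 + 321*102) - 312*(1 - 312))*313039) + 462522/(23562 + 153*558) = (1/313039)/((-131 + 32742) - 312*(-311)) + 462522/(23562 + 85374) = (1/313039)/(32611 + 97032) + 462522/108936 = (1/313039)/129643 + 462522*(1/108936) = (1/129643)*(1/313039) + 77087/18156 = 1/40583315077 + 77087/18156 = 3128446009358855/736830668538012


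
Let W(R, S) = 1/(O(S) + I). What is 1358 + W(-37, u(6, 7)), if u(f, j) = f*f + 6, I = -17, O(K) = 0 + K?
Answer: 33951/25 ≈ 1358.0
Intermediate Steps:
O(K) = K
u(f, j) = 6 + f**2 (u(f, j) = f**2 + 6 = 6 + f**2)
W(R, S) = 1/(-17 + S) (W(R, S) = 1/(S - 17) = 1/(-17 + S))
1358 + W(-37, u(6, 7)) = 1358 + 1/(-17 + (6 + 6**2)) = 1358 + 1/(-17 + (6 + 36)) = 1358 + 1/(-17 + 42) = 1358 + 1/25 = 33951/25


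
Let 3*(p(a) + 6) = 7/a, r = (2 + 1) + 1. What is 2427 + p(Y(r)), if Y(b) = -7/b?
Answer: 7259/3 ≈ 2419.7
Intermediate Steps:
r = 4 (r = 3 + 1 = 4)
p(a) = -6 + 7/(3*a) (p(a) = -6 + (7/a)/3 = -6 + 7/(3*a))
2427 + p(Y(r)) = 2427 + (-6 + 7/(3*((-7/4)))) = 2427 + (-6 + 7/(3*((-7*1/4)))) = 2427 + (-6 + 7/(3*(-7/4))) = 2427 + (-6 + (7/3)*(-4/7)) = 2427 + (-6 - 4/3) = 2427 - 22/3 = 7259/3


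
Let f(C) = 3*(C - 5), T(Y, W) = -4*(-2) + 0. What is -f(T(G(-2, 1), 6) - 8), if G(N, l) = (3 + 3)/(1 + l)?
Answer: 15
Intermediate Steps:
G(N, l) = 6/(1 + l)
T(Y, W) = 8 (T(Y, W) = 8 + 0 = 8)
f(C) = -15 + 3*C (f(C) = 3*(-5 + C) = -15 + 3*C)
-f(T(G(-2, 1), 6) - 8) = -(-15 + 3*(8 - 8)) = -(-15 + 3*0) = -(-15 + 0) = -1*(-15) = 15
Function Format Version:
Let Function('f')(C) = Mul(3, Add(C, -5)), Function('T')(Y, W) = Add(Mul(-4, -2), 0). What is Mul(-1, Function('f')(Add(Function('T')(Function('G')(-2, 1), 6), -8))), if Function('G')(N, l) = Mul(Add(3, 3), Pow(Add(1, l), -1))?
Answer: 15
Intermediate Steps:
Function('G')(N, l) = Mul(6, Pow(Add(1, l), -1))
Function('T')(Y, W) = 8 (Function('T')(Y, W) = Add(8, 0) = 8)
Function('f')(C) = Add(-15, Mul(3, C)) (Function('f')(C) = Mul(3, Add(-5, C)) = Add(-15, Mul(3, C)))
Mul(-1, Function('f')(Add(Function('T')(Function('G')(-2, 1), 6), -8))) = Mul(-1, Add(-15, Mul(3, Add(8, -8)))) = Mul(-1, Add(-15, Mul(3, 0))) = Mul(-1, Add(-15, 0)) = Mul(-1, -15) = 15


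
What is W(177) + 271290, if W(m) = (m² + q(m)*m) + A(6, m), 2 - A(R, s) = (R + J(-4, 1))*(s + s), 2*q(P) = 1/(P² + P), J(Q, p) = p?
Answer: 106850909/356 ≈ 3.0014e+5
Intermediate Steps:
q(P) = 1/(2*(P + P²)) (q(P) = 1/(2*(P² + P)) = 1/(2*(P + P²)))
A(R, s) = 2 - 2*s*(1 + R) (A(R, s) = 2 - (R + 1)*(s + s) = 2 - (1 + R)*2*s = 2 - 2*s*(1 + R))
W(m) = 2 + m² + 1/(2*(1 + m)) - 14*m (W(m) = (m² + (1/(2*m*(1 + m)))*m) + (2 - 2*m - 2*6*m) = (m² + 1/(2*(1 + m))) + (2 - 2*m - 12*m) = (m² + 1/(2*(1 + m))) + (2 - 14*m) = 2 + m² + 1/(2*(1 + m)) - 14*m)
W(177) + 271290 = (½ + (1 + 177)*(2 + 177² - 14*177))/(1 + 177) + 271290 = (½ + 178*(2 + 31329 - 2478))/178 + 271290 = (½ + 178*28853)/178 + 271290 = (½ + 5135834)/178 + 271290 = (1/178)*(10271669/2) + 271290 = 10271669/356 + 271290 = 106850909/356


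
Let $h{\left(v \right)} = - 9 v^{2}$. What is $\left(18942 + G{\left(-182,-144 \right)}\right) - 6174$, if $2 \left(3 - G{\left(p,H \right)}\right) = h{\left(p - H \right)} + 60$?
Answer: $19239$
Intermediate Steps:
$G{\left(p,H \right)} = -27 + \frac{9 \left(p - H\right)^{2}}{2}$ ($G{\left(p,H \right)} = 3 - \frac{- 9 \left(p - H\right)^{2} + 60}{2} = 3 - \frac{60 - 9 \left(p - H\right)^{2}}{2} = 3 + \left(-30 + \frac{9 \left(p - H\right)^{2}}{2}\right) = -27 + \frac{9 \left(p - H\right)^{2}}{2}$)
$\left(18942 + G{\left(-182,-144 \right)}\right) - 6174 = \left(18942 - \left(27 - \frac{9 \left(-144 - -182\right)^{2}}{2}\right)\right) - 6174 = \left(18942 - \left(27 - \frac{9 \left(-144 + 182\right)^{2}}{2}\right)\right) - 6174 = \left(18942 - \left(27 - \frac{9 \cdot 38^{2}}{2}\right)\right) - 6174 = \left(18942 + \left(-27 + \frac{9}{2} \cdot 1444\right)\right) - 6174 = \left(18942 + \left(-27 + 6498\right)\right) - 6174 = \left(18942 + 6471\right) - 6174 = 25413 - 6174 = 19239$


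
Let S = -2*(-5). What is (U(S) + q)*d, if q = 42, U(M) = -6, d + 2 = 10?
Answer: 288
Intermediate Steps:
d = 8 (d = -2 + 10 = 8)
S = 10
(U(S) + q)*d = (-6 + 42)*8 = 36*8 = 288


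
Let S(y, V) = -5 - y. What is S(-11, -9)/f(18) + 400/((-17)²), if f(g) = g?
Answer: 1489/867 ≈ 1.7174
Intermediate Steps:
S(-11, -9)/f(18) + 400/((-17)²) = (-5 - 1*(-11))/18 + 400/((-17)²) = (-5 + 11)*(1/18) + 400/289 = 6*(1/18) + 400*(1/289) = ⅓ + 400/289 = 1489/867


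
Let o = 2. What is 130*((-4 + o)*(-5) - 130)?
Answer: -15600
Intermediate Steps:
130*((-4 + o)*(-5) - 130) = 130*((-4 + 2)*(-5) - 130) = 130*(-2*(-5) - 130) = 130*(10 - 130) = 130*(-120) = -15600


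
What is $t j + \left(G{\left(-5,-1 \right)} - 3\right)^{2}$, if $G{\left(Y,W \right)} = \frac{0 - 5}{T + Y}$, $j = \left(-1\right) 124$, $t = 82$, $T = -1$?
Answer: $- \frac{365879}{36} \approx -10163.0$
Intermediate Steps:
$j = -124$
$G{\left(Y,W \right)} = - \frac{5}{-1 + Y}$ ($G{\left(Y,W \right)} = \frac{0 - 5}{-1 + Y} = - \frac{5}{-1 + Y}$)
$t j + \left(G{\left(-5,-1 \right)} - 3\right)^{2} = 82 \left(-124\right) + \left(- \frac{5}{-1 - 5} - 3\right)^{2} = -10168 + \left(- \frac{5}{-6} - 3\right)^{2} = -10168 + \left(\left(-5\right) \left(- \frac{1}{6}\right) - 3\right)^{2} = -10168 + \left(\frac{5}{6} - 3\right)^{2} = -10168 + \left(- \frac{13}{6}\right)^{2} = -10168 + \frac{169}{36} = - \frac{365879}{36}$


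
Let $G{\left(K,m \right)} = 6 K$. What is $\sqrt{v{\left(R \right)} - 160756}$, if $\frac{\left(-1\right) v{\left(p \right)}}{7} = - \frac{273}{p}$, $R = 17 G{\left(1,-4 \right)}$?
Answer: $\frac{i \sqrt{185812278}}{34} \approx 400.92 i$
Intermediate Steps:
$R = 102$ ($R = 17 \cdot 6 \cdot 1 = 17 \cdot 6 = 102$)
$v{\left(p \right)} = \frac{1911}{p}$ ($v{\left(p \right)} = - 7 \left(- \frac{273}{p}\right) = \frac{1911}{p}$)
$\sqrt{v{\left(R \right)} - 160756} = \sqrt{\frac{1911}{102} - 160756} = \sqrt{1911 \cdot \frac{1}{102} - 160756} = \sqrt{\frac{637}{34} - 160756} = \sqrt{- \frac{5465067}{34}} = \frac{i \sqrt{185812278}}{34}$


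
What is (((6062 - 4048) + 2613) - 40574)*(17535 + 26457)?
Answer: -1581380424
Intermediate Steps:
(((6062 - 4048) + 2613) - 40574)*(17535 + 26457) = ((2014 + 2613) - 40574)*43992 = (4627 - 40574)*43992 = -35947*43992 = -1581380424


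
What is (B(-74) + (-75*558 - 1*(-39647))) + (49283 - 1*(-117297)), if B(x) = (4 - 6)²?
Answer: 164381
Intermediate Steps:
B(x) = 4 (B(x) = (-2)² = 4)
(B(-74) + (-75*558 - 1*(-39647))) + (49283 - 1*(-117297)) = (4 + (-75*558 - 1*(-39647))) + (49283 - 1*(-117297)) = (4 + (-41850 + 39647)) + (49283 + 117297) = (4 - 2203) + 166580 = -2199 + 166580 = 164381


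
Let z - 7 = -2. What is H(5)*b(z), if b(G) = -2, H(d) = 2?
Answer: -4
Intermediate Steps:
z = 5 (z = 7 - 2 = 5)
H(5)*b(z) = 2*(-2) = -4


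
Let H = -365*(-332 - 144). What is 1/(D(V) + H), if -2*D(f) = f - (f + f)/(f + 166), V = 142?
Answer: 154/26745097 ≈ 5.7581e-6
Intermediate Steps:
D(f) = -f/2 + f/(166 + f) (D(f) = -(f - (f + f)/(f + 166))/2 = -(f - 2*f/(166 + f))/2 = -f/2 + f/(166 + f))
H = 173740 (H = -365*(-476) = 173740)
1/(D(V) + H) = 1/(-1*142*(164 + 142)/(332 + 2*142) + 173740) = 1/(-1*142*306/(332 + 284) + 173740) = 1/(-1*142*306/616 + 173740) = 1/(-1*142*1/616*306 + 173740) = 1/(-10863/154 + 173740) = 1/(26745097/154) = 154/26745097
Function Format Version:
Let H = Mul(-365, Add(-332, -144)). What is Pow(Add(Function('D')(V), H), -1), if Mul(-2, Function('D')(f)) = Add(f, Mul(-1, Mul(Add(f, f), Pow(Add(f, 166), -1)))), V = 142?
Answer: Rational(154, 26745097) ≈ 5.7581e-6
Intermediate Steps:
Function('D')(f) = Add(Mul(Rational(-1, 2), f), Mul(f, Pow(Add(166, f), -1))) (Function('D')(f) = Mul(Rational(-1, 2), Add(f, Mul(-1, Mul(Add(f, f), Pow(Add(f, 166), -1))))) = Mul(Rational(-1, 2), Add(f, Mul(-1, Mul(Mul(2, f), Pow(Add(166, f), -1))))) = Mul(Rational(-1, 2), Add(f, Mul(-1, Mul(2, f, Pow(Add(166, f), -1))))) = Mul(Rational(-1, 2), Add(f, Mul(-2, f, Pow(Add(166, f), -1)))) = Add(Mul(Rational(-1, 2), f), Mul(f, Pow(Add(166, f), -1))))
H = 173740 (H = Mul(-365, -476) = 173740)
Pow(Add(Function('D')(V), H), -1) = Pow(Add(Mul(-1, 142, Pow(Add(332, Mul(2, 142)), -1), Add(164, 142)), 173740), -1) = Pow(Add(Mul(-1, 142, Pow(Add(332, 284), -1), 306), 173740), -1) = Pow(Add(Mul(-1, 142, Pow(616, -1), 306), 173740), -1) = Pow(Add(Mul(-1, 142, Rational(1, 616), 306), 173740), -1) = Pow(Add(Rational(-10863, 154), 173740), -1) = Pow(Rational(26745097, 154), -1) = Rational(154, 26745097)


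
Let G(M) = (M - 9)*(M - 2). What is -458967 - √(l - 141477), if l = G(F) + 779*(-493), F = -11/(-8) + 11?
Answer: -458967 - I*√33631295/8 ≈ -4.5897e+5 - 724.91*I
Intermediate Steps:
F = 99/8 (F = -11*(-⅛) + 11 = 11/8 + 11 = 99/8 ≈ 12.375)
G(M) = (-9 + M)*(-2 + M)
l = -24576767/64 (l = (18 + (99/8)² - 11*99/8) + 779*(-493) = (18 + 9801/64 - 1089/8) - 384047 = 2241/64 - 384047 = -24576767/64 ≈ -3.8401e+5)
-458967 - √(l - 141477) = -458967 - √(-24576767/64 - 141477) = -458967 - √(-33631295/64) = -458967 - I*√33631295/8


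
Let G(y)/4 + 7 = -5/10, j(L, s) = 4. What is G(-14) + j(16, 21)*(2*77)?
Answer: 586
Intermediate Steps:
G(y) = -30 (G(y) = -28 + 4*(-5/10) = -28 + 4*(-5*⅒) = -28 + 4*(-½) = -28 - 2 = -30)
G(-14) + j(16, 21)*(2*77) = -30 + 4*(2*77) = -30 + 4*154 = -30 + 616 = 586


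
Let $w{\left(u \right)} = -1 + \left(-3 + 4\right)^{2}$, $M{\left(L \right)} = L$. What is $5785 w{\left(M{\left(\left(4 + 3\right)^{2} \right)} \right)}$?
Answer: $0$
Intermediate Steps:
$w{\left(u \right)} = 0$ ($w{\left(u \right)} = -1 + 1^{2} = -1 + 1 = 0$)
$5785 w{\left(M{\left(\left(4 + 3\right)^{2} \right)} \right)} = 5785 \cdot 0 = 0$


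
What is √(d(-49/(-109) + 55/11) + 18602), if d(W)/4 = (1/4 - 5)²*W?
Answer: √907414754/218 ≈ 138.18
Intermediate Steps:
d(W) = 361*W/4 (d(W) = 4*((1/4 - 5)²*W) = 4*((¼ - 5)²*W) = 4*((-19/4)²*W) = 4*(361*W/16) = 361*W/4)
√(d(-49/(-109) + 55/11) + 18602) = √(361*(-49/(-109) + 55/11)/4 + 18602) = √(361*(-49*(-1/109) + 55*(1/11))/4 + 18602) = √(361*(49/109 + 5)/4 + 18602) = √((361/4)*(594/109) + 18602) = √(107217/218 + 18602) = √(4162453/218) = √907414754/218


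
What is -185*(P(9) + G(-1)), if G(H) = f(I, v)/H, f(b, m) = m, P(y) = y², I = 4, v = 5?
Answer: -14060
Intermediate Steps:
G(H) = 5/H
-185*(P(9) + G(-1)) = -185*(9² + 5/(-1)) = -185*(81 + 5*(-1)) = -185*(81 - 5) = -185*76 = -14060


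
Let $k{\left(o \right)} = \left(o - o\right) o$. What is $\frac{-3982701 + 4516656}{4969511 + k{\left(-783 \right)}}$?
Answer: $\frac{533955}{4969511} \approx 0.10745$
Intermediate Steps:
$k{\left(o \right)} = 0$ ($k{\left(o \right)} = 0 o = 0$)
$\frac{-3982701 + 4516656}{4969511 + k{\left(-783 \right)}} = \frac{-3982701 + 4516656}{4969511 + 0} = \frac{533955}{4969511}$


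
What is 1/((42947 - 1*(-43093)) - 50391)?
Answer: 1/35649 ≈ 2.8051e-5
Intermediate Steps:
1/((42947 - 1*(-43093)) - 50391) = 1/((42947 + 43093) - 50391) = 1/(86040 - 50391) = 1/35649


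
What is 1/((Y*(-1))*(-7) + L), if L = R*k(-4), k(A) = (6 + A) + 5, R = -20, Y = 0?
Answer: -1/140 ≈ -0.0071429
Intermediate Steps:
k(A) = 11 + A
L = -140 (L = -20*(11 - 4) = -20*7 = -140)
1/((Y*(-1))*(-7) + L) = 1/((0*(-1))*(-7) - 140) = 1/(0*(-7) - 140) = 1/(0 - 140) = 1/(-140) = -1/140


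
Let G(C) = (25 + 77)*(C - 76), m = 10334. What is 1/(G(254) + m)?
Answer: 1/28490 ≈ 3.5100e-5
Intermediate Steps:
G(C) = -7752 + 102*C (G(C) = 102*(-76 + C) = -7752 + 102*C)
1/(G(254) + m) = 1/((-7752 + 102*254) + 10334) = 1/((-7752 + 25908) + 10334) = 1/(18156 + 10334) = 1/28490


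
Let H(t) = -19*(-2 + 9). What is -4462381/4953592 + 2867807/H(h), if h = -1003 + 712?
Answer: -2029505615631/94118248 ≈ -21563.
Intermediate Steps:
h = -291
H(t) = -133 (H(t) = -19*7 = -133)
-4462381/4953592 + 2867807/H(h) = -4462381/4953592 + 2867807/(-133) = -4462381*1/4953592 + 2867807*(-1/133) = -637483/707656 - 2867807/133 = -2029505615631/94118248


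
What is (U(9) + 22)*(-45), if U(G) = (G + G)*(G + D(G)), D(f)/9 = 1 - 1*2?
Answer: -990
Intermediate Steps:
D(f) = -9 (D(f) = 9*(1 - 1*2) = 9*(1 - 2) = 9*(-1) = -9)
U(G) = 2*G*(-9 + G) (U(G) = (G + G)*(G - 9) = (2*G)*(-9 + G) = 2*G*(-9 + G))
(U(9) + 22)*(-45) = (2*9*(-9 + 9) + 22)*(-45) = (2*9*0 + 22)*(-45) = (0 + 22)*(-45) = 22*(-45) = -990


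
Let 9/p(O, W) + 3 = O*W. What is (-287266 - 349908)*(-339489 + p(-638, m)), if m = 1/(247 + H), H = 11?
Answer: 76359058001865/353 ≈ 2.1631e+11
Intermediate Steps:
m = 1/258 (m = 1/(247 + 11) = 1/258 ≈ 0.0038760)
p(O, W) = 9/(-3 + O*W)
(-287266 - 349908)*(-339489 + p(-638, m)) = (-287266 - 349908)*(-339489 + 9/(-3 - 638*1/258)) = -637174*(-339489 + 9/(-3 - 319/129)) = -637174*(-339489 + 9/(-706/129)) = -637174*(-339489 + 9*(-129/706)) = -637174*(-339489 - 1161/706) = -637174*(-239680395/706) = 76359058001865/353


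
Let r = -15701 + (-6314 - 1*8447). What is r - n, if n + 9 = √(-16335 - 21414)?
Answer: -30453 - I*√37749 ≈ -30453.0 - 194.29*I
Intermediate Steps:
n = -9 + I*√37749 (n = -9 + √(-16335 - 21414) = -9 + √(-37749) = -9 + I*√37749 ≈ -9.0 + 194.29*I)
r = -30462 (r = -15701 + (-6314 - 8447) = -15701 - 14761 = -30462)
r - n = -30462 - (-9 + I*√37749) = -30462 + (9 - I*√37749) = -30453 - I*√37749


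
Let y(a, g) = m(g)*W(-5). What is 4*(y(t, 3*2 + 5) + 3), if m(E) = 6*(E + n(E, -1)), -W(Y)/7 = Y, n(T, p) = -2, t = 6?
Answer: 7572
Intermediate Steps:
W(Y) = -7*Y
m(E) = -12 + 6*E (m(E) = 6*(E - 2) = 6*(-2 + E) = -12 + 6*E)
y(a, g) = -420 + 210*g (y(a, g) = (-12 + 6*g)*(-7*(-5)) = (-12 + 6*g)*35 = -420 + 210*g)
4*(y(t, 3*2 + 5) + 3) = 4*((-420 + 210*(3*2 + 5)) + 3) = 4*((-420 + 210*(6 + 5)) + 3) = 4*((-420 + 210*11) + 3) = 4*((-420 + 2310) + 3) = 4*(1890 + 3) = 4*1893 = 7572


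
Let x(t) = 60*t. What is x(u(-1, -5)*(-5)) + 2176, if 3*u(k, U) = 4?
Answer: 1776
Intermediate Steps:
u(k, U) = 4/3 (u(k, U) = (1/3)*4 = 4/3)
x(u(-1, -5)*(-5)) + 2176 = 60*((4/3)*(-5)) + 2176 = 60*(-20/3) + 2176 = -400 + 2176 = 1776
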